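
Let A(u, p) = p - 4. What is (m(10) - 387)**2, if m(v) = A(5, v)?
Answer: 145161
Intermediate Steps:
A(u, p) = -4 + p
m(v) = -4 + v
(m(10) - 387)**2 = ((-4 + 10) - 387)**2 = (6 - 387)**2 = (-381)**2 = 145161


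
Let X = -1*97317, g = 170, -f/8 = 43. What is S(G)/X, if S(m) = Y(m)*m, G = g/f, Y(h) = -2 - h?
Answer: -22015/2879026128 ≈ -7.6467e-6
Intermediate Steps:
f = -344 (f = -8*43 = -344)
G = -85/172 (G = 170/(-344) = 170*(-1/344) = -85/172 ≈ -0.49419)
S(m) = m*(-2 - m) (S(m) = (-2 - m)*m = m*(-2 - m))
X = -97317
S(G)/X = -1*(-85/172)*(2 - 85/172)/(-97317) = -1*(-85/172)*259/172*(-1/97317) = (22015/29584)*(-1/97317) = -22015/2879026128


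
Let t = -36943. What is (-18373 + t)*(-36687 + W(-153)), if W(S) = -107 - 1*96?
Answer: 2040607240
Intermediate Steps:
W(S) = -203 (W(S) = -107 - 96 = -203)
(-18373 + t)*(-36687 + W(-153)) = (-18373 - 36943)*(-36687 - 203) = -55316*(-36890) = 2040607240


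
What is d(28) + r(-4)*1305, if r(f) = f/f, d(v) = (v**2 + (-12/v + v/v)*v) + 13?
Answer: 2118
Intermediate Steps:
d(v) = 13 + v**2 + v*(1 - 12/v) (d(v) = (v**2 + (-12/v + 1)*v) + 13 = (v**2 + (1 - 12/v)*v) + 13 = (v**2 + v*(1 - 12/v)) + 13 = 13 + v**2 + v*(1 - 12/v))
r(f) = 1
d(28) + r(-4)*1305 = (1 + 28 + 28**2) + 1*1305 = (1 + 28 + 784) + 1305 = 813 + 1305 = 2118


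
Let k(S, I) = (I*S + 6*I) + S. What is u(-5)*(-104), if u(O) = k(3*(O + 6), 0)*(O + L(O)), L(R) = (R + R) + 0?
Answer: 4680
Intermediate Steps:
k(S, I) = S + 6*I + I*S (k(S, I) = (6*I + I*S) + S = S + 6*I + I*S)
L(R) = 2*R (L(R) = 2*R + 0 = 2*R)
u(O) = 3*O*(18 + 3*O) (u(O) = (3*(O + 6) + 6*0 + 0*(3*(O + 6)))*(O + 2*O) = (3*(6 + O) + 0 + 0*(3*(6 + O)))*(3*O) = ((18 + 3*O) + 0 + 0*(18 + 3*O))*(3*O) = ((18 + 3*O) + 0 + 0)*(3*O) = (18 + 3*O)*(3*O) = 3*O*(18 + 3*O))
u(-5)*(-104) = (9*(-5)*(6 - 5))*(-104) = (9*(-5)*1)*(-104) = -45*(-104) = 4680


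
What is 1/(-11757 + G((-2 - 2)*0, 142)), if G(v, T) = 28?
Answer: -1/11729 ≈ -8.5259e-5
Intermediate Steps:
1/(-11757 + G((-2 - 2)*0, 142)) = 1/(-11757 + 28) = 1/(-11729) = -1/11729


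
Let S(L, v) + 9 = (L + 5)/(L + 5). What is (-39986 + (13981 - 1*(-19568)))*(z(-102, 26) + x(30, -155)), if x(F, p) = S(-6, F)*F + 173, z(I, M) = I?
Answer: 1087853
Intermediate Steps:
S(L, v) = -8 (S(L, v) = -9 + (L + 5)/(L + 5) = -9 + (5 + L)/(5 + L) = -9 + 1 = -8)
x(F, p) = 173 - 8*F (x(F, p) = -8*F + 173 = 173 - 8*F)
(-39986 + (13981 - 1*(-19568)))*(z(-102, 26) + x(30, -155)) = (-39986 + (13981 - 1*(-19568)))*(-102 + (173 - 8*30)) = (-39986 + (13981 + 19568))*(-102 + (173 - 240)) = (-39986 + 33549)*(-102 - 67) = -6437*(-169) = 1087853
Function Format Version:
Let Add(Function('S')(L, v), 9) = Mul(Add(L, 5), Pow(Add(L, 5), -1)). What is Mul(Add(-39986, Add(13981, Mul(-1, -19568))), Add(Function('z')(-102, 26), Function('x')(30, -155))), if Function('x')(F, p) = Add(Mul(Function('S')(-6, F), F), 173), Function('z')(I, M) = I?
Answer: 1087853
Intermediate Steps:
Function('S')(L, v) = -8 (Function('S')(L, v) = Add(-9, Mul(Add(L, 5), Pow(Add(L, 5), -1))) = Add(-9, Mul(Add(5, L), Pow(Add(5, L), -1))) = Add(-9, 1) = -8)
Function('x')(F, p) = Add(173, Mul(-8, F)) (Function('x')(F, p) = Add(Mul(-8, F), 173) = Add(173, Mul(-8, F)))
Mul(Add(-39986, Add(13981, Mul(-1, -19568))), Add(Function('z')(-102, 26), Function('x')(30, -155))) = Mul(Add(-39986, Add(13981, Mul(-1, -19568))), Add(-102, Add(173, Mul(-8, 30)))) = Mul(Add(-39986, Add(13981, 19568)), Add(-102, Add(173, -240))) = Mul(Add(-39986, 33549), Add(-102, -67)) = Mul(-6437, -169) = 1087853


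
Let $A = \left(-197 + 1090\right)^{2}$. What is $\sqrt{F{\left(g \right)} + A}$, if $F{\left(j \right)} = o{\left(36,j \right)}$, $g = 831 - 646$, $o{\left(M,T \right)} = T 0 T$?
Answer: $893$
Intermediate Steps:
$o{\left(M,T \right)} = 0$ ($o{\left(M,T \right)} = 0 T = 0$)
$g = 185$ ($g = 831 - 646 = 185$)
$F{\left(j \right)} = 0$
$A = 797449$ ($A = 893^{2} = 797449$)
$\sqrt{F{\left(g \right)} + A} = \sqrt{0 + 797449} = \sqrt{797449} = 893$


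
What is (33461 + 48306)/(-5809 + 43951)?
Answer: 81767/38142 ≈ 2.1438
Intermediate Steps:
(33461 + 48306)/(-5809 + 43951) = 81767/38142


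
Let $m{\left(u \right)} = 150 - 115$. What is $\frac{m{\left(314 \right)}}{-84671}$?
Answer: $- \frac{35}{84671} \approx -0.00041336$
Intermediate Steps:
$m{\left(u \right)} = 35$ ($m{\left(u \right)} = 150 - 115 = 35$)
$\frac{m{\left(314 \right)}}{-84671} = \frac{35}{-84671} = 35 \left(- \frac{1}{84671}\right) = - \frac{35}{84671}$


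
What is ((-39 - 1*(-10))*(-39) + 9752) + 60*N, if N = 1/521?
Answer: 5670103/521 ≈ 10883.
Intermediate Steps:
N = 1/521 ≈ 0.0019194
((-39 - 1*(-10))*(-39) + 9752) + 60*N = ((-39 - 1*(-10))*(-39) + 9752) + 60*(1/521) = ((-39 + 10)*(-39) + 9752) + 60/521 = (-29*(-39) + 9752) + 60/521 = (1131 + 9752) + 60/521 = 10883 + 60/521 = 5670103/521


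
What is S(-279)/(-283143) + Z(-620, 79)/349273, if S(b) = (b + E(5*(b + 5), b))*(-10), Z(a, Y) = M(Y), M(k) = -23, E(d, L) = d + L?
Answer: -6740495729/98894205039 ≈ -0.068159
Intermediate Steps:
E(d, L) = L + d
Z(a, Y) = -23
S(b) = -250 - 70*b (S(b) = (b + (b + 5*(b + 5)))*(-10) = (b + (b + 5*(5 + b)))*(-10) = (b + (b + (25 + 5*b)))*(-10) = (b + (25 + 6*b))*(-10) = (25 + 7*b)*(-10) = -250 - 70*b)
S(-279)/(-283143) + Z(-620, 79)/349273 = (-250 - 70*(-279))/(-283143) - 23/349273 = (-250 + 19530)*(-1/283143) - 23*1/349273 = 19280*(-1/283143) - 23/349273 = -19280/283143 - 23/349273 = -6740495729/98894205039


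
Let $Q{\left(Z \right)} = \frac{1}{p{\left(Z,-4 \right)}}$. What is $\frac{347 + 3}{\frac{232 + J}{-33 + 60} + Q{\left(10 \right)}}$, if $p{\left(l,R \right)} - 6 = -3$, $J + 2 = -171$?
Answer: $\frac{4725}{34} \approx 138.97$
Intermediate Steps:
$J = -173$ ($J = -2 - 171 = -173$)
$p{\left(l,R \right)} = 3$ ($p{\left(l,R \right)} = 6 - 3 = 3$)
$Q{\left(Z \right)} = \frac{1}{3}$
$\frac{347 + 3}{\frac{232 + J}{-33 + 60} + Q{\left(10 \right)}} = \frac{347 + 3}{\frac{232 - 173}{-33 + 60} + \frac{1}{3}} = \frac{350}{\frac{59}{27} + \frac{1}{3}} = \frac{350}{\frac{68}{27}} = 350 \cdot \frac{27}{68} = \frac{4725}{34}$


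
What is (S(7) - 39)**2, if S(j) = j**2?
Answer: 100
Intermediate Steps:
(S(7) - 39)**2 = (7**2 - 39)**2 = (49 - 39)**2 = 10**2 = 100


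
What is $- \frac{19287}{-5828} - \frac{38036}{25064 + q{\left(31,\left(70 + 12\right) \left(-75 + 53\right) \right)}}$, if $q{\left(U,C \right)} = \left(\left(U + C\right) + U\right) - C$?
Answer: $\frac{131465677}{73217164} \approx 1.7956$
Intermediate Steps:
$q{\left(U,C \right)} = 2 U$ ($q{\left(U,C \right)} = \left(\left(C + U\right) + U\right) - C = \left(C + 2 U\right) - C = 2 U$)
$- \frac{19287}{-5828} - \frac{38036}{25064 + q{\left(31,\left(70 + 12\right) \left(-75 + 53\right) \right)}} = - \frac{19287}{-5828} - \frac{38036}{25064 + 2 \cdot 31} = \left(-19287\right) \left(- \frac{1}{5828}\right) - \frac{38036}{25064 + 62} = \frac{19287}{5828} - \frac{38036}{25126} = \frac{19287}{5828} - \frac{19018}{12563} = \frac{131465677}{73217164}$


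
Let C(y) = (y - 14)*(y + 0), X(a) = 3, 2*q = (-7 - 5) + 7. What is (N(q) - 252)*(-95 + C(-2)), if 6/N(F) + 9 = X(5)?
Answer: 15939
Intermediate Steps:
q = -5/2 (q = ((-7 - 5) + 7)/2 = (-12 + 7)/2 = (½)*(-5) = -5/2 ≈ -2.5000)
C(y) = y*(-14 + y) (C(y) = (-14 + y)*y = y*(-14 + y))
N(F) = -1 (N(F) = 6/(-9 + 3) = 6/(-6) = 6*(-⅙) = -1)
(N(q) - 252)*(-95 + C(-2)) = (-1 - 252)*(-95 - 2*(-14 - 2)) = -253*(-95 - 2*(-16)) = -253*(-95 + 32) = -253*(-63) = 15939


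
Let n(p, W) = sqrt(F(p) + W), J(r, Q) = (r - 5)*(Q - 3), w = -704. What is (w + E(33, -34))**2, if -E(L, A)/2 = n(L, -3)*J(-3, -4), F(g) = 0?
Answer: 457984 + 157696*I*sqrt(3) ≈ 4.5798e+5 + 2.7314e+5*I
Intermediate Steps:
J(r, Q) = (-5 + r)*(-3 + Q)
n(p, W) = sqrt(W) (n(p, W) = sqrt(0 + W) = sqrt(W))
E(L, A) = -112*I*sqrt(3) (E(L, A) = -2*sqrt(-3)*(15 - 5*(-4) - 3*(-3) - 4*(-3)) = -2*I*sqrt(3)*(15 + 20 + 9 + 12) = -2*I*sqrt(3)*56 = -112*I*sqrt(3))
(w + E(33, -34))**2 = (-704 - 112*I*sqrt(3))**2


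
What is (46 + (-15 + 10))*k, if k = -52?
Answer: -2132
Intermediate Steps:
(46 + (-15 + 10))*k = (46 + (-15 + 10))*(-52) = (46 - 5)*(-52) = 41*(-52) = -2132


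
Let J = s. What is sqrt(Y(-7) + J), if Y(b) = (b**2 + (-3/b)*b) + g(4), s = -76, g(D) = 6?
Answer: 2*I*sqrt(6) ≈ 4.899*I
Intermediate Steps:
Y(b) = 3 + b**2 (Y(b) = (b**2 + (-3/b)*b) + 6 = (b**2 - 3) + 6 = (-3 + b**2) + 6 = 3 + b**2)
J = -76
sqrt(Y(-7) + J) = sqrt((3 + (-7)**2) - 76) = sqrt((3 + 49) - 76) = sqrt(52 - 76) = sqrt(-24) = 2*I*sqrt(6)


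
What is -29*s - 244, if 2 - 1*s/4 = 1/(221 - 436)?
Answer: -102456/215 ≈ -476.54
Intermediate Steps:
s = 1724/215 (s = 8 - 4/(221 - 436) = 8 - 4/(-215) = 8 - 4*(-1/215) = 8 + 4/215 = 1724/215 ≈ 8.0186)
-29*s - 244 = -29*1724/215 - 244 = -49996/215 - 244 = -102456/215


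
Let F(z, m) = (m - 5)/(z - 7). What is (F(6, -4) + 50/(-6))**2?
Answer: 4/9 ≈ 0.44444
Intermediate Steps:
F(z, m) = (-5 + m)/(-7 + z)
(F(6, -4) + 50/(-6))**2 = ((-5 - 4)/(-7 + 6) + 50/(-6))**2 = (-9/(-1) + 50*(-1/6))**2 = (-1*(-9) - 25/3)**2 = (9 - 25/3)**2 = (2/3)**2 = 4/9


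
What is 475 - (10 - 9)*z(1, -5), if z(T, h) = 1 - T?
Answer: 475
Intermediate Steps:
475 - (10 - 9)*z(1, -5) = 475 - (10 - 9)*(1 - 1*1) = 475 - (1 - 1) = 475 - 0 = 475 - 1*0 = 475 + 0 = 475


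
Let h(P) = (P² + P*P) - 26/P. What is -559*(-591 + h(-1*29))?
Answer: -17700735/29 ≈ -6.1037e+5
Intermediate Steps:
h(P) = -26/P + 2*P² (h(P) = (P² + P²) - 26/P = 2*P² - 26/P = -26/P + 2*P²)
-559*(-591 + h(-1*29)) = -559*(-591 + 2*(-13 + (-1*29)³)/((-1*29))) = -559*(-591 + 2*(-13 + (-29)³)/(-29)) = -559*(-591 + 2*(-1/29)*(-13 - 24389)) = -559*(-591 + 2*(-1/29)*(-24402)) = -559*(-591 + 48804/29) = -559*31665/29 = -17700735/29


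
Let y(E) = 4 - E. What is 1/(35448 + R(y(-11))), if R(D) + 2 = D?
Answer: 1/35461 ≈ 2.8200e-5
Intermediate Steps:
R(D) = -2 + D
1/(35448 + R(y(-11))) = 1/(35448 + (-2 + (4 - 1*(-11)))) = 1/(35448 + (-2 + (4 + 11))) = 1/(35448 + (-2 + 15)) = 1/(35448 + 13) = 1/35461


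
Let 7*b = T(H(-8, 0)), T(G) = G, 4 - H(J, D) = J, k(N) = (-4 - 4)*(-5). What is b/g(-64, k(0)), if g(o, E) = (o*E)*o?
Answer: 3/286720 ≈ 1.0463e-5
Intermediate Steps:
k(N) = 40 (k(N) = -8*(-5) = 40)
H(J, D) = 4 - J
g(o, E) = E*o² (g(o, E) = (E*o)*o = E*o²)
b = 12/7 (b = (4 - 1*(-8))/7 = (4 + 8)/7 = (⅐)*12 = 12/7 ≈ 1.7143)
b/g(-64, k(0)) = 12/(7*((40*(-64)²))) = 12/(7*((40*4096))) = (12/7)/163840 = (12/7)*(1/163840) = 3/286720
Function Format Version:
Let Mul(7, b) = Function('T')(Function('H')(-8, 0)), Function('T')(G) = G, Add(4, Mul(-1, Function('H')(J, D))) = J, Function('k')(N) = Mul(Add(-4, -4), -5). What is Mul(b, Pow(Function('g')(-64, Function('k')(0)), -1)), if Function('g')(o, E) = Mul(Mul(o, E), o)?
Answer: Rational(3, 286720) ≈ 1.0463e-5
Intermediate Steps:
Function('k')(N) = 40 (Function('k')(N) = Mul(-8, -5) = 40)
Function('H')(J, D) = Add(4, Mul(-1, J))
Function('g')(o, E) = Mul(E, Pow(o, 2)) (Function('g')(o, E) = Mul(Mul(E, o), o) = Mul(E, Pow(o, 2)))
b = Rational(12, 7) (b = Mul(Rational(1, 7), Add(4, Mul(-1, -8))) = Mul(Rational(1, 7), Add(4, 8)) = Mul(Rational(1, 7), 12) = Rational(12, 7) ≈ 1.7143)
Mul(b, Pow(Function('g')(-64, Function('k')(0)), -1)) = Mul(Rational(12, 7), Pow(Mul(40, Pow(-64, 2)), -1)) = Mul(Rational(12, 7), Pow(Mul(40, 4096), -1)) = Mul(Rational(12, 7), Pow(163840, -1)) = Mul(Rational(12, 7), Rational(1, 163840)) = Rational(3, 286720)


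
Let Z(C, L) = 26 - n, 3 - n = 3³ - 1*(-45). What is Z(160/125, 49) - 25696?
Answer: -25601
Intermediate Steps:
n = -69 (n = 3 - (3³ - 1*(-45)) = 3 - (27 + 45) = 3 - 1*72 = 3 - 72 = -69)
Z(C, L) = 95 (Z(C, L) = 26 - 1*(-69) = 26 + 69 = 95)
Z(160/125, 49) - 25696 = 95 - 25696 = -25601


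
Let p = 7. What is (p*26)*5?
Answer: 910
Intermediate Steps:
(p*26)*5 = (7*26)*5 = 182*5 = 910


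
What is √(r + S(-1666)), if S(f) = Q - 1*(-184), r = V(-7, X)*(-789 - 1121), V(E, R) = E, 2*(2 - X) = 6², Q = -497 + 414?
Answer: √13471 ≈ 116.06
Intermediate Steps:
Q = -83
X = -16 (X = 2 - ½*6² = 2 - ½*36 = 2 - 18 = -16)
r = 13370 (r = -7*(-789 - 1121) = -7*(-1910) = 13370)
S(f) = 101 (S(f) = -83 - 1*(-184) = -83 + 184 = 101)
√(r + S(-1666)) = √(13370 + 101) = √13471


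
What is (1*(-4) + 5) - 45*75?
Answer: -3374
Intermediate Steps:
(1*(-4) + 5) - 45*75 = (-4 + 5) - 3375 = 1 - 3375 = -3374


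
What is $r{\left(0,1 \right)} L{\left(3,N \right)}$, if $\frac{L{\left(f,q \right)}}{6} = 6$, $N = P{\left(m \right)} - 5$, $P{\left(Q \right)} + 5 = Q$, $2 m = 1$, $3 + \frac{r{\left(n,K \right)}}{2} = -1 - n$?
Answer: $-288$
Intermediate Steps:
$r{\left(n,K \right)} = -8 - 2 n$ ($r{\left(n,K \right)} = -6 + 2 \left(-1 - n\right) = -6 - \left(2 + 2 n\right) = -8 - 2 n$)
$m = \frac{1}{2}$ ($m = \frac{1}{2} \cdot 1 = \frac{1}{2} \approx 0.5$)
$P{\left(Q \right)} = -5 + Q$
$N = - \frac{19}{2}$ ($N = \left(-5 + \frac{1}{2}\right) - 5 = - \frac{9}{2} - 5 = - \frac{19}{2} \approx -9.5$)
$L{\left(f,q \right)} = 36$ ($L{\left(f,q \right)} = 6 \cdot 6 = 36$)
$r{\left(0,1 \right)} L{\left(3,N \right)} = \left(-8 - 0\right) 36 = \left(-8 + 0\right) 36 = \left(-8\right) 36 = -288$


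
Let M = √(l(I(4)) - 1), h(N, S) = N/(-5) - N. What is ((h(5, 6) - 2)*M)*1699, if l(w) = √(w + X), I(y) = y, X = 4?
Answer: -13592*√(-1 + 2*√2) ≈ -18379.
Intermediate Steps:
l(w) = √(4 + w) (l(w) = √(w + 4) = √(4 + w))
h(N, S) = -6*N/5 (h(N, S) = N*(-⅕) - N = -N/5 - N = -6*N/5)
M = √(-1 + 2*√2) (M = √(√(4 + 4) - 1) = √(√8 - 1) = √(2*√2 - 1) = √(-1 + 2*√2) ≈ 1.3522)
((h(5, 6) - 2)*M)*1699 = ((-6/5*5 - 2)*√(-1 + 2*√2))*1699 = ((-6 - 2)*√(-1 + 2*√2))*1699 = -8*√(-1 + 2*√2)*1699 = -13592*√(-1 + 2*√2)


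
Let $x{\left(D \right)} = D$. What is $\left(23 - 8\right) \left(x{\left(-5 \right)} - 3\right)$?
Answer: $-120$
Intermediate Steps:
$\left(23 - 8\right) \left(x{\left(-5 \right)} - 3\right) = \left(23 - 8\right) \left(-5 - 3\right) = \left(23 - 8\right) \left(-8\right) = 15 \left(-8\right) = -120$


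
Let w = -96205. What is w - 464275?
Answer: -560480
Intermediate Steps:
w - 464275 = -96205 - 464275 = -560480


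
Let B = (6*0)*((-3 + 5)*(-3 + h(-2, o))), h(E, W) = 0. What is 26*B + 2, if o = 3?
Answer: 2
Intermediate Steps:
B = 0 (B = (6*0)*((-3 + 5)*(-3 + 0)) = 0*(2*(-3)) = 0*(-6) = 0)
26*B + 2 = 26*0 + 2 = 0 + 2 = 2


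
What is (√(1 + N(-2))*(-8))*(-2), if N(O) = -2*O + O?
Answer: 16*√3 ≈ 27.713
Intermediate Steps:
N(O) = -O
(√(1 + N(-2))*(-8))*(-2) = (√(1 - 1*(-2))*(-8))*(-2) = (√(1 + 2)*(-8))*(-2) = (√3*(-8))*(-2) = -8*√3*(-2) = 16*√3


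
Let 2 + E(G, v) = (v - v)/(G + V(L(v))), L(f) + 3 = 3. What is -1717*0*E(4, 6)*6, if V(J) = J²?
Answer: 0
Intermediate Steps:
L(f) = 0 (L(f) = -3 + 3 = 0)
E(G, v) = -2 (E(G, v) = -2 + (v - v)/(G + 0²) = -2 + 0/(G + 0) = -2 + 0/G = -2 + 0 = -2)
-1717*0*E(4, 6)*6 = -1717*0*(-2)*6 = -0*6 = -1717*0 = 0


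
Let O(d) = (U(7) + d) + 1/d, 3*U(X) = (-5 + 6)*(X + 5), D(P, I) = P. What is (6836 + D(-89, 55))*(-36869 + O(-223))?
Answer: -55801906875/223 ≈ -2.5023e+8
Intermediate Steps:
U(X) = 5/3 + X/3 (U(X) = ((-5 + 6)*(X + 5))/3 = (1*(5 + X))/3 = (5 + X)/3 = 5/3 + X/3)
O(d) = 4 + d + 1/d (O(d) = ((5/3 + (⅓)*7) + d) + 1/d = ((5/3 + 7/3) + d) + 1/d = (4 + d) + 1/d = 4 + d + 1/d)
(6836 + D(-89, 55))*(-36869 + O(-223)) = (6836 - 89)*(-36869 + (4 - 223 + 1/(-223))) = 6747*(-36869 + (4 - 223 - 1/223)) = 6747*(-36869 - 48838/223) = 6747*(-8270625/223) = -55801906875/223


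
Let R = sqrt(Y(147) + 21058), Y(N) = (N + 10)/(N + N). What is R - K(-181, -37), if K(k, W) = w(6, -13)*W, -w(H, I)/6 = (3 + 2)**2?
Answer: -5550 + sqrt(37147254)/42 ≈ -5404.9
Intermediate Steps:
Y(N) = (10 + N)/(2*N) (Y(N) = (10 + N)/((2*N)) = (10 + N)*(1/(2*N)) = (10 + N)/(2*N))
R = sqrt(37147254)/42 (R = sqrt((1/2)*(10 + 147)/147 + 21058) = sqrt((1/2)*(1/147)*157 + 21058) = sqrt(157/294 + 21058) = sqrt(6191209/294) = sqrt(37147254)/42 ≈ 145.12)
w(H, I) = -150 (w(H, I) = -6*(3 + 2)**2 = -6*5**2 = -6*25 = -150)
K(k, W) = -150*W
R - K(-181, -37) = sqrt(37147254)/42 - (-150)*(-37) = sqrt(37147254)/42 - 1*5550 = sqrt(37147254)/42 - 5550 = -5550 + sqrt(37147254)/42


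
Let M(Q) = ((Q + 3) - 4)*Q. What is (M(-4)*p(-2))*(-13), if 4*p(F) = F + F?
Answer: 260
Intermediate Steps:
p(F) = F/2 (p(F) = (F + F)/4 = (2*F)/4 = F/2)
M(Q) = Q*(-1 + Q) (M(Q) = ((3 + Q) - 4)*Q = (-1 + Q)*Q = Q*(-1 + Q))
(M(-4)*p(-2))*(-13) = ((-4*(-1 - 4))*((1/2)*(-2)))*(-13) = (-4*(-5)*(-1))*(-13) = (20*(-1))*(-13) = -20*(-13) = 260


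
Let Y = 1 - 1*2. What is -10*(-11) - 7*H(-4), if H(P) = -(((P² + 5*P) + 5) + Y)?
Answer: 110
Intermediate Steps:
Y = -1 (Y = 1 - 2 = -1)
H(P) = -4 - P² - 5*P (H(P) = -(((P² + 5*P) + 5) - 1) = -((5 + P² + 5*P) - 1) = -(4 + P² + 5*P) = -4 - P² - 5*P)
-10*(-11) - 7*H(-4) = -10*(-11) - 7*(-4 - 1*(-4)² - 5*(-4)) = 110 - 7*(-4 - 1*16 + 20) = 110 - 7*(-4 - 16 + 20) = 110 - 7*0 = 110 + 0 = 110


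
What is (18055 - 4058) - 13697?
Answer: 300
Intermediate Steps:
(18055 - 4058) - 13697 = 13997 - 13697 = 300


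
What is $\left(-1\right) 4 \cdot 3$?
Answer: $-12$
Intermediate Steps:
$\left(-1\right) 4 \cdot 3 = \left(-4\right) 3 = -12$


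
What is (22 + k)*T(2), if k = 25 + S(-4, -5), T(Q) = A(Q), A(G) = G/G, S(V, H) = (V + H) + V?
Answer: 34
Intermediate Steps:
S(V, H) = H + 2*V (S(V, H) = (H + V) + V = H + 2*V)
A(G) = 1
T(Q) = 1
k = 12 (k = 25 + (-5 + 2*(-4)) = 25 + (-5 - 8) = 25 - 13 = 12)
(22 + k)*T(2) = (22 + 12)*1 = 34*1 = 34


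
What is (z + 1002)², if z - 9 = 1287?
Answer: 5280804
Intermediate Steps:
z = 1296 (z = 9 + 1287 = 1296)
(z + 1002)² = (1296 + 1002)² = 2298² = 5280804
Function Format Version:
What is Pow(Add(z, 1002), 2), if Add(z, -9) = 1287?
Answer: 5280804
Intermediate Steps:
z = 1296 (z = Add(9, 1287) = 1296)
Pow(Add(z, 1002), 2) = Pow(Add(1296, 1002), 2) = Pow(2298, 2) = 5280804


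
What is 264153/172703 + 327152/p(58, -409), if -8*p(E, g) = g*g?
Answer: -407813276855/28889930543 ≈ -14.116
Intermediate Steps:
p(E, g) = -g²/8 (p(E, g) = -g*g/8 = -g²/8)
264153/172703 + 327152/p(58, -409) = 264153/172703 + 327152/((-⅛*(-409)²)) = 264153*(1/172703) + 327152/((-⅛*167281)) = 264153/172703 + 327152/(-167281/8) = 264153/172703 + 327152*(-8/167281) = 264153/172703 - 2617216/167281 = -407813276855/28889930543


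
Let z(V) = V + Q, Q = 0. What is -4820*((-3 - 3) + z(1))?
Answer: 24100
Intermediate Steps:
z(V) = V (z(V) = V + 0 = V)
-4820*((-3 - 3) + z(1)) = -4820*((-3 - 3) + 1) = -4820*(-6 + 1) = -4820*(-5) = 24100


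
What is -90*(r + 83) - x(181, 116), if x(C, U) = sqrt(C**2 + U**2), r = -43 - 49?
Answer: 810 - sqrt(46217) ≈ 595.02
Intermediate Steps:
r = -92
-90*(r + 83) - x(181, 116) = -90*(-92 + 83) - sqrt(181**2 + 116**2) = -90*(-9) - sqrt(32761 + 13456) = 810 - sqrt(46217)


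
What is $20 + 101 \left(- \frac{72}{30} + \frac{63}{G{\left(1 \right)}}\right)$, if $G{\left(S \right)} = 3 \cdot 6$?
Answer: $\frac{1311}{10} \approx 131.1$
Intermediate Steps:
$G{\left(S \right)} = 18$
$20 + 101 \left(- \frac{72}{30} + \frac{63}{G{\left(1 \right)}}\right) = 20 + 101 \left(- \frac{72}{30} + \frac{63}{18}\right) = 20 + 101 \left(\left(-72\right) \frac{1}{30} + 63 \cdot \frac{1}{18}\right) = 20 + 101 \left(- \frac{12}{5} + \frac{7}{2}\right) = 20 + 101 \cdot \frac{11}{10} = 20 + \frac{1111}{10} = \frac{1311}{10}$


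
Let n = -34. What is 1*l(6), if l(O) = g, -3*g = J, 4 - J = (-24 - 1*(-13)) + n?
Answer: -49/3 ≈ -16.333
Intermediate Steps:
J = 49 (J = 4 - ((-24 - 1*(-13)) - 34) = 4 - ((-24 + 13) - 34) = 4 - (-11 - 34) = 4 - 1*(-45) = 4 + 45 = 49)
g = -49/3 (g = -⅓*49 = -49/3 ≈ -16.333)
l(O) = -49/3
1*l(6) = 1*(-49/3) = -49/3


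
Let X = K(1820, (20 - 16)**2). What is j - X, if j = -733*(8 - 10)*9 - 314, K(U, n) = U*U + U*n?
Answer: -3328640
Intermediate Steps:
K(U, n) = U**2 + U*n
j = 12880 (j = -(-1466)*9 - 314 = -733*(-18) - 314 = 13194 - 314 = 12880)
X = 3341520 (X = 1820*(1820 + (20 - 16)**2) = 1820*(1820 + 4**2) = 1820*(1820 + 16) = 1820*1836 = 3341520)
j - X = 12880 - 1*3341520 = 12880 - 3341520 = -3328640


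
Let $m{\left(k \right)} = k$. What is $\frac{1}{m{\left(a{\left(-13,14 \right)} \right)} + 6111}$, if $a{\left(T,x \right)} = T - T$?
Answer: $\frac{1}{6111} \approx 0.00016364$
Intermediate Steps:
$a{\left(T,x \right)} = 0$
$\frac{1}{m{\left(a{\left(-13,14 \right)} \right)} + 6111} = \frac{1}{0 + 6111} = \frac{1}{6111}$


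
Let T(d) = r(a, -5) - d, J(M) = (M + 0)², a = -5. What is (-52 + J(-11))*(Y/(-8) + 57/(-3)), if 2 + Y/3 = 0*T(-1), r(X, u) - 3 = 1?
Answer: -5037/4 ≈ -1259.3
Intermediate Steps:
r(X, u) = 4 (r(X, u) = 3 + 1 = 4)
J(M) = M²
T(d) = 4 - d
Y = -6 (Y = -6 + 3*(0*(4 - 1*(-1))) = -6 + 3*(0*(4 + 1)) = -6 + 3*(0*5) = -6 + 3*0 = -6 + 0 = -6)
(-52 + J(-11))*(Y/(-8) + 57/(-3)) = (-52 + (-11)²)*(-6/(-8) + 57/(-3)) = (-52 + 121)*(-6*(-⅛) + 57*(-⅓)) = 69*(¾ - 19) = 69*(-73/4) = -5037/4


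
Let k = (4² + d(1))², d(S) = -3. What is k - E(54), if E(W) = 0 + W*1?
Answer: 115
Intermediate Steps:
E(W) = W (E(W) = 0 + W = W)
k = 169 (k = (4² - 3)² = (16 - 3)² = 13² = 169)
k - E(54) = 169 - 1*54 = 169 - 54 = 115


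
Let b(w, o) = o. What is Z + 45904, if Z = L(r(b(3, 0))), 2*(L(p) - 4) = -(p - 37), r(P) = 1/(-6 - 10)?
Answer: 1469649/32 ≈ 45927.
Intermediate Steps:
r(P) = -1/16 (r(P) = 1/(-16) = -1/16)
L(p) = 45/2 - p/2 (L(p) = 4 + (-(p - 37))/2 = 4 + (-(-37 + p))/2 = 4 + (37 - p)/2 = 4 + (37/2 - p/2) = 45/2 - p/2)
Z = 721/32 (Z = 45/2 - ½*(-1/16) = 45/2 + 1/32 = 721/32 ≈ 22.531)
Z + 45904 = 721/32 + 45904 = 1469649/32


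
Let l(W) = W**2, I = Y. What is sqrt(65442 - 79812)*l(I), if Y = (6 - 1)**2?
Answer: 625*I*sqrt(14370) ≈ 74922.0*I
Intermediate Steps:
Y = 25 (Y = 5**2 = 25)
I = 25
sqrt(65442 - 79812)*l(I) = sqrt(65442 - 79812)*25**2 = sqrt(-14370)*625 = (I*sqrt(14370))*625 = 625*I*sqrt(14370)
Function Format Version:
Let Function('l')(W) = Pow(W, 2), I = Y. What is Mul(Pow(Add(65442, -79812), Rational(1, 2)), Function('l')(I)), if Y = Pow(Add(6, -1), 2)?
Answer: Mul(625, I, Pow(14370, Rational(1, 2))) ≈ Mul(74922., I)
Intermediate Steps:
Y = 25 (Y = Pow(5, 2) = 25)
I = 25
Mul(Pow(Add(65442, -79812), Rational(1, 2)), Function('l')(I)) = Mul(Pow(Add(65442, -79812), Rational(1, 2)), Pow(25, 2)) = Mul(Pow(-14370, Rational(1, 2)), 625) = Mul(Mul(I, Pow(14370, Rational(1, 2))), 625) = Mul(625, I, Pow(14370, Rational(1, 2)))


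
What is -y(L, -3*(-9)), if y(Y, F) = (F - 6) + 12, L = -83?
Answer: -33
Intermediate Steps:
y(Y, F) = 6 + F (y(Y, F) = (-6 + F) + 12 = 6 + F)
-y(L, -3*(-9)) = -(6 - 3*(-9)) = -(6 + 27) = -1*33 = -33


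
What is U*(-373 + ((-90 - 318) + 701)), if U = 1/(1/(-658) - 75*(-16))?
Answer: -52640/789599 ≈ -0.066667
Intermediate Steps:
U = 658/789599 (U = 1/(-1/658 + 1200) = 1/(789599/658) = 658/789599 ≈ 0.00083333)
U*(-373 + ((-90 - 318) + 701)) = 658*(-373 + ((-90 - 318) + 701))/789599 = 658*(-373 + (-408 + 701))/789599 = 658*(-373 + 293)/789599 = (658/789599)*(-80) = -52640/789599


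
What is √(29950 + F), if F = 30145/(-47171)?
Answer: √66640420098155/47171 ≈ 173.06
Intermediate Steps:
F = -30145/47171 (F = 30145*(-1/47171) = -30145/47171 ≈ -0.63906)
√(29950 + F) = √(29950 - 30145/47171) = √(1412741305/47171) = √66640420098155/47171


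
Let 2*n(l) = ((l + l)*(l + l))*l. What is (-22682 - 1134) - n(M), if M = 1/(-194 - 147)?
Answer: -944347768934/39651821 ≈ -23816.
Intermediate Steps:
M = -1/341 (M = 1/(-341) = -1/341 ≈ -0.0029326)
n(l) = 2*l³ (n(l) = (((l + l)*(l + l))*l)/2 = (((2*l)*(2*l))*l)/2 = ((4*l²)*l)/2 = (4*l³)/2 = 2*l³)
(-22682 - 1134) - n(M) = (-22682 - 1134) - 2*(-1/341)³ = -23816 - 2*(-1)/39651821 = -23816 - 1*(-2/39651821) = -23816 + 2/39651821 = -944347768934/39651821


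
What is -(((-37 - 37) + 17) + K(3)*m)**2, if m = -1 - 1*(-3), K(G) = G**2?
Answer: -1521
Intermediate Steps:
m = 2 (m = -1 + 3 = 2)
-(((-37 - 37) + 17) + K(3)*m)**2 = -(((-37 - 37) + 17) + 3**2*2)**2 = -((-74 + 17) + 9*2)**2 = -(-57 + 18)**2 = -1*(-39)**2 = -1*1521 = -1521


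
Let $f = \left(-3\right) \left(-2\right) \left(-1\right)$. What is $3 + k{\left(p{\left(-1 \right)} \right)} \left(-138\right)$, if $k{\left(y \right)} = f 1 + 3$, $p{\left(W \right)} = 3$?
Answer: $417$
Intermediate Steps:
$f = -6$ ($f = 6 \left(-1\right) = -6$)
$k{\left(y \right)} = -3$ ($k{\left(y \right)} = \left(-6\right) 1 + 3 = -6 + 3 = -3$)
$3 + k{\left(p{\left(-1 \right)} \right)} \left(-138\right) = 3 - -414 = 3 + 414 = 417$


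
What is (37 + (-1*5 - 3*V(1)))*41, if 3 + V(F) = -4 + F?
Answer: 2050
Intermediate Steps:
V(F) = -7 + F (V(F) = -3 + (-4 + F) = -7 + F)
(37 + (-1*5 - 3*V(1)))*41 = (37 + (-1*5 - 3*(-7 + 1)))*41 = (37 + (-5 - 3*(-6)))*41 = (37 + (-5 + 18))*41 = (37 + 13)*41 = 50*41 = 2050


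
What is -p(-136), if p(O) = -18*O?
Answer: -2448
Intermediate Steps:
-p(-136) = -(-18)*(-136) = -1*2448 = -2448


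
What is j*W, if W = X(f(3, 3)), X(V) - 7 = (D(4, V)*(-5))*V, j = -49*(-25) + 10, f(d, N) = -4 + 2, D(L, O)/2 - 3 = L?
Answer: 181545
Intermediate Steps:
D(L, O) = 6 + 2*L
f(d, N) = -2
j = 1235 (j = 1225 + 10 = 1235)
X(V) = 7 - 70*V (X(V) = 7 + ((6 + 2*4)*(-5))*V = 7 + ((6 + 8)*(-5))*V = 7 + (14*(-5))*V = 7 - 70*V)
W = 147 (W = 7 - 70*(-2) = 7 + 140 = 147)
j*W = 1235*147 = 181545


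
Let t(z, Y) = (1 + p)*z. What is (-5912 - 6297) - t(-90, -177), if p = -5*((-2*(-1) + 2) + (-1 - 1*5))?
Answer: -11219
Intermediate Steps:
p = 10 (p = -5*((2 + 2) + (-1 - 5)) = -5*(4 - 6) = -5*(-2) = 10)
t(z, Y) = 11*z (t(z, Y) = (1 + 10)*z = 11*z)
(-5912 - 6297) - t(-90, -177) = (-5912 - 6297) - 11*(-90) = -12209 - 1*(-990) = -12209 + 990 = -11219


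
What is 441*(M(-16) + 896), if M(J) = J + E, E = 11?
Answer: 392931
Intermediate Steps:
M(J) = 11 + J (M(J) = J + 11 = 11 + J)
441*(M(-16) + 896) = 441*((11 - 16) + 896) = 441*(-5 + 896) = 441*891 = 392931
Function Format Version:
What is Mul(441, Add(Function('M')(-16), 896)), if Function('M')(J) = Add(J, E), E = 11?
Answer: 392931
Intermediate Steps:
Function('M')(J) = Add(11, J) (Function('M')(J) = Add(J, 11) = Add(11, J))
Mul(441, Add(Function('M')(-16), 896)) = Mul(441, Add(Add(11, -16), 896)) = Mul(441, Add(-5, 896)) = Mul(441, 891) = 392931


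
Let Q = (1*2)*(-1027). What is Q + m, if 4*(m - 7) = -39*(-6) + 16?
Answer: -3969/2 ≈ -1984.5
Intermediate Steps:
Q = -2054 (Q = 2*(-1027) = -2054)
m = 139/2 (m = 7 + (-39*(-6) + 16)/4 = 7 + (234 + 16)/4 = 7 + (1/4)*250 = 7 + 125/2 = 139/2 ≈ 69.500)
Q + m = -2054 + 139/2 = -3969/2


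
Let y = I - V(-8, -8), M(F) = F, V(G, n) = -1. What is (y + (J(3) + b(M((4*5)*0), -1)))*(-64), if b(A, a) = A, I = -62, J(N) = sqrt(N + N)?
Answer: 3904 - 64*sqrt(6) ≈ 3747.2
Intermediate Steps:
J(N) = sqrt(2)*sqrt(N) (J(N) = sqrt(2*N) = sqrt(2)*sqrt(N))
y = -61 (y = -62 - 1*(-1) = -62 + 1 = -61)
(y + (J(3) + b(M((4*5)*0), -1)))*(-64) = (-61 + (sqrt(2)*sqrt(3) + (4*5)*0))*(-64) = (-61 + (sqrt(6) + 20*0))*(-64) = (-61 + (sqrt(6) + 0))*(-64) = (-61 + sqrt(6))*(-64) = 3904 - 64*sqrt(6)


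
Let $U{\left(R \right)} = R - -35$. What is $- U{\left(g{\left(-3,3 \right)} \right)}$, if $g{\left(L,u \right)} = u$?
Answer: $-38$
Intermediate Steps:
$U{\left(R \right)} = 35 + R$ ($U{\left(R \right)} = R + 35 = 35 + R$)
$- U{\left(g{\left(-3,3 \right)} \right)} = - (35 + 3) = \left(-1\right) 38 = -38$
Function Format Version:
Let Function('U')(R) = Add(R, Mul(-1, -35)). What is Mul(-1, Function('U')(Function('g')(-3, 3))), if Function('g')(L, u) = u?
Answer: -38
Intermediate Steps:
Function('U')(R) = Add(35, R) (Function('U')(R) = Add(R, 35) = Add(35, R))
Mul(-1, Function('U')(Function('g')(-3, 3))) = Mul(-1, Add(35, 3)) = Mul(-1, 38) = -38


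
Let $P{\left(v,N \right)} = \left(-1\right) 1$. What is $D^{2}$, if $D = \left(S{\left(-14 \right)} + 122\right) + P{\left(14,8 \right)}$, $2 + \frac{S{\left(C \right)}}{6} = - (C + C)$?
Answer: $76729$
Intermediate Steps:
$S{\left(C \right)} = -12 - 12 C$ ($S{\left(C \right)} = -12 + 6 \left(- (C + C)\right) = -12 + 6 \left(- 2 C\right) = -12 - 12 C$)
$P{\left(v,N \right)} = -1$
$D = 277$ ($D = \left(\left(-12 - -168\right) + 122\right) - 1 = \left(\left(-12 + 168\right) + 122\right) - 1 = \left(156 + 122\right) - 1 = 278 - 1 = 277$)
$D^{2} = 277^{2} = 76729$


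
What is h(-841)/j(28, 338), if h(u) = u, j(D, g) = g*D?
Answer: -841/9464 ≈ -0.088863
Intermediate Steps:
j(D, g) = D*g
h(-841)/j(28, 338) = -841/(28*338) = -841/9464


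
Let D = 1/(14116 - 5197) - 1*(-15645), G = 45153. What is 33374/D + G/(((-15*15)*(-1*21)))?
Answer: 428166921251/36628660950 ≈ 11.689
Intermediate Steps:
D = 139537756/8919 (D = 1/8919 + 15645 = 139537756/8919 ≈ 15645.)
33374/D + G/(((-15*15)*(-1*21))) = 33374/(139537756/8919) + 45153/(((-15*15)*(-1*21))) = 33374*(8919/139537756) + 45153/((-225*(-21))) = 148831353/69768878 + 45153/4725 = 148831353/69768878 + 45153*(1/4725) = 148831353/69768878 + 5017/525 = 428166921251/36628660950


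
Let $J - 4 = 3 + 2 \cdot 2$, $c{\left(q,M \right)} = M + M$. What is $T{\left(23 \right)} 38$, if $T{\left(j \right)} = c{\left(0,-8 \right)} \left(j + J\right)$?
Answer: $-20672$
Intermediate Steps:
$c{\left(q,M \right)} = 2 M$
$J = 11$ ($J = 4 + \left(3 + 2 \cdot 2\right) = 4 + \left(3 + 4\right) = 4 + 7 = 11$)
$T{\left(j \right)} = -176 - 16 j$ ($T{\left(j \right)} = 2 \left(-8\right) \left(j + 11\right) = - 16 \left(11 + j\right) = -176 - 16 j$)
$T{\left(23 \right)} 38 = \left(-176 - 368\right) 38 = \left(-544\right) 38 = -20672$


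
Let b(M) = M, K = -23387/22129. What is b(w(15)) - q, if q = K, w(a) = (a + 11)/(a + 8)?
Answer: 1113255/508967 ≈ 2.1873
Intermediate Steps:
w(a) = (11 + a)/(8 + a)
K = -23387/22129 (K = -23387*1/22129 = -23387/22129 ≈ -1.0568)
q = -23387/22129 ≈ -1.0568
b(w(15)) - q = (11 + 15)/(8 + 15) - 1*(-23387/22129) = 26/23 + 23387/22129 = 1113255/508967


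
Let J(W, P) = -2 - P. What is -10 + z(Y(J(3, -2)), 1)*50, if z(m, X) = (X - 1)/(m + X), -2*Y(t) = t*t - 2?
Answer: -10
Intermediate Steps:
Y(t) = 1 - t**2/2 (Y(t) = -(t*t - 2)/2 = -(t**2 - 2)/2 = -(-2 + t**2)/2 = 1 - t**2/2)
z(m, X) = (-1 + X)/(X + m)
-10 + z(Y(J(3, -2)), 1)*50 = -10 + ((-1 + 1)/(1 + (1 - (-2 - 1*(-2))**2/2)))*50 = -10 + (0/(1 + (1 - (-2 + 2)**2/2)))*50 = -10 + (0/(1 + (1 - 1/2*0**2)))*50 = -10 + (0/(1 + (1 - 1/2*0)))*50 = -10 + (0/(1 + (1 + 0)))*50 = -10 + (0/(1 + 1))*50 = -10 + (0/2)*50 = -10 + ((1/2)*0)*50 = -10 + 0*50 = -10 + 0 = -10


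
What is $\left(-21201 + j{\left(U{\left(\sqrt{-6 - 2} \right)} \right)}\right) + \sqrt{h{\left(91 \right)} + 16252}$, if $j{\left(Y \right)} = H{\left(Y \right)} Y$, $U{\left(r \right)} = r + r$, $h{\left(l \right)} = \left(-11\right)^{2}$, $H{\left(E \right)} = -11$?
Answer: $-21201 + \sqrt{16373} - 44 i \sqrt{2} \approx -21073.0 - 62.225 i$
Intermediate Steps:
$h{\left(l \right)} = 121$
$U{\left(r \right)} = 2 r$
$j{\left(Y \right)} = - 11 Y$
$\left(-21201 + j{\left(U{\left(\sqrt{-6 - 2} \right)} \right)}\right) + \sqrt{h{\left(91 \right)} + 16252} = \left(-21201 - 11 \cdot 2 \sqrt{-6 - 2}\right) + \sqrt{121 + 16252} = \left(-21201 - 11 \cdot 2 \sqrt{-8}\right) + \sqrt{16373} = \left(-21201 - 11 \cdot 2 \cdot 2 i \sqrt{2}\right) + \sqrt{16373} = \left(-21201 - 11 \cdot 4 i \sqrt{2}\right) + \sqrt{16373} = \left(-21201 - 44 i \sqrt{2}\right) + \sqrt{16373} = -21201 + \sqrt{16373} - 44 i \sqrt{2}$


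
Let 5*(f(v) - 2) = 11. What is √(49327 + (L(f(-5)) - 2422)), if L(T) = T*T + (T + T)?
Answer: 6*√32591/5 ≈ 216.64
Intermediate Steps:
f(v) = 21/5 (f(v) = 2 + (⅕)*11 = 2 + 11/5 = 21/5)
L(T) = T² + 2*T
√(49327 + (L(f(-5)) - 2422)) = √(49327 + (21*(2 + 21/5)/5 - 2422)) = √(49327 + ((21/5)*(31/5) - 2422)) = √(49327 + (651/25 - 2422)) = √(49327 - 59899/25) = √(1173276/25) = 6*√32591/5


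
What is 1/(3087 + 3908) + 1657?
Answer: 11590716/6995 ≈ 1657.0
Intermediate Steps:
1/(3087 + 3908) + 1657 = 1/6995 + 1657 = 11590716/6995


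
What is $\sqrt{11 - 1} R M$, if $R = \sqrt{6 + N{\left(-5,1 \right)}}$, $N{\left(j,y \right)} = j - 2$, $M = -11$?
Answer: $- 11 i \sqrt{10} \approx - 34.785 i$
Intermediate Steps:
$N{\left(j,y \right)} = -2 + j$ ($N{\left(j,y \right)} = j - 2 = -2 + j$)
$R = i$ ($R = \sqrt{6 - 7} = \sqrt{-1} = i \approx 1.0 i$)
$\sqrt{11 - 1} R M = \sqrt{11 - 1} i \left(-11\right) = \sqrt{10} i \left(-11\right) = i \sqrt{10} \left(-11\right) = - 11 i \sqrt{10}$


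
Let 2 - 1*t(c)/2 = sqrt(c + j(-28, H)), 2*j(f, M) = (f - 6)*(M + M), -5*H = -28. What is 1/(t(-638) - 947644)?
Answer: -592275/561263483071 + I*sqrt(20710)/2245053932284 ≈ -1.0553e-6 + 6.4101e-11*I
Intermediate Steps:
H = 28/5 (H = -1/5*(-28) = 28/5 ≈ 5.6000)
j(f, M) = M*(-6 + f) (j(f, M) = ((f - 6)*(M + M))/2 = ((-6 + f)*(2*M))/2 = (2*M*(-6 + f))/2 = M*(-6 + f))
t(c) = 4 - 2*sqrt(-952/5 + c) (t(c) = 4 - 2*sqrt(c + 28*(-6 - 28)/5) = 4 - 2*sqrt(c + (28/5)*(-34)) = 4 - 2*sqrt(c - 952/5) = 4 - 2*sqrt(-952/5 + c))
1/(t(-638) - 947644) = 1/((4 - 2*sqrt(-4760 + 25*(-638))/5) - 947644) = 1/((4 - 2*sqrt(-4760 - 15950)/5) - 947644) = 1/((4 - 2*I*sqrt(20710)/5) - 947644) = 1/(-947640 - 2*I*sqrt(20710)/5)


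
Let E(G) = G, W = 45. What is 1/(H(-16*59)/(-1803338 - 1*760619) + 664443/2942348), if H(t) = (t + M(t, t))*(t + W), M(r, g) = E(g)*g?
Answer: 7544053751036/2356413534364535 ≈ 0.0032015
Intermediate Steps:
M(r, g) = g² (M(r, g) = g*g = g²)
H(t) = (45 + t)*(t + t²) (H(t) = (t + t²)*(t + 45) = (t + t²)*(45 + t) = (45 + t)*(t + t²))
1/(H(-16*59)/(-1803338 - 1*760619) + 664443/2942348) = 1/(((-16*59)*(45 + (-16*59)² + 46*(-16*59)))/(-1803338 - 1*760619) + 664443/2942348) = 1/((-944*(45 + (-944)² + 46*(-944)))/(-1803338 - 760619) + 664443*(1/2942348)) = 1/(-944*(45 + 891136 - 43424)/(-2563957) + 664443/2942348) = 1/(-944*847757*(-1/2563957) + 664443/2942348) = 1/(-800282608*(-1/2563957) + 664443/2942348) = 1/(800282608/2563957 + 664443/2942348) = 1/(2356413534364535/7544053751036) = 7544053751036/2356413534364535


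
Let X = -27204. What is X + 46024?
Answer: 18820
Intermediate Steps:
X + 46024 = -27204 + 46024 = 18820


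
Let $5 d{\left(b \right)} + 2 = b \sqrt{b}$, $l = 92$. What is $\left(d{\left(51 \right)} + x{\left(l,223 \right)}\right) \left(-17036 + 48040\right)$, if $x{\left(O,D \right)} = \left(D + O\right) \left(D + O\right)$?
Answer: $\frac{15381797492}{5} + \frac{1581204 \sqrt{51}}{5} \approx 3.0786 \cdot 10^{9}$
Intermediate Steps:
$x{\left(O,D \right)} = \left(D + O\right)^{2}$
$d{\left(b \right)} = - \frac{2}{5} + \frac{b^{\frac{3}{2}}}{5}$ ($d{\left(b \right)} = - \frac{2}{5} + \frac{b \sqrt{b}}{5} = - \frac{2}{5} + \frac{b^{\frac{3}{2}}}{5}$)
$\left(d{\left(51 \right)} + x{\left(l,223 \right)}\right) \left(-17036 + 48040\right) = \left(\left(- \frac{2}{5} + \frac{51^{\frac{3}{2}}}{5}\right) + \left(223 + 92\right)^{2}\right) \left(-17036 + 48040\right) = \left(\left(- \frac{2}{5} + \frac{51 \sqrt{51}}{5}\right) + 315^{2}\right) 31004 = \left(\left(- \frac{2}{5} + \frac{51 \sqrt{51}}{5}\right) + 99225\right) 31004 = \left(\frac{496123}{5} + \frac{51 \sqrt{51}}{5}\right) 31004 = \frac{15381797492}{5} + \frac{1581204 \sqrt{51}}{5}$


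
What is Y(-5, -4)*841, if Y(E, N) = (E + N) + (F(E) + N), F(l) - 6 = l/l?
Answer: -5046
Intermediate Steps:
F(l) = 7 (F(l) = 6 + l/l = 6 + 1 = 7)
Y(E, N) = 7 + E + 2*N (Y(E, N) = (E + N) + (7 + N) = 7 + E + 2*N)
Y(-5, -4)*841 = (7 - 5 + 2*(-4))*841 = (7 - 5 - 8)*841 = -6*841 = -5046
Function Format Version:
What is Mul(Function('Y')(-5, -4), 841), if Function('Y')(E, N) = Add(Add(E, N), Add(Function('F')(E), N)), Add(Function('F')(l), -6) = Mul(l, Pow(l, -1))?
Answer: -5046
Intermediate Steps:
Function('F')(l) = 7 (Function('F')(l) = Add(6, Mul(l, Pow(l, -1))) = Add(6, 1) = 7)
Function('Y')(E, N) = Add(7, E, Mul(2, N)) (Function('Y')(E, N) = Add(Add(E, N), Add(7, N)) = Add(7, E, Mul(2, N)))
Mul(Function('Y')(-5, -4), 841) = Mul(Add(7, -5, Mul(2, -4)), 841) = Mul(Add(7, -5, -8), 841) = Mul(-6, 841) = -5046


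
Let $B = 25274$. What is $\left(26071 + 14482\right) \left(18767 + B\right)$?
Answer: $1785994673$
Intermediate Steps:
$\left(26071 + 14482\right) \left(18767 + B\right) = \left(26071 + 14482\right) \left(18767 + 25274\right) = 40553 \cdot 44041 = 1785994673$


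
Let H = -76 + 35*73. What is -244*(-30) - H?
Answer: 4841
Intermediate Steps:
H = 2479 (H = -76 + 2555 = 2479)
-244*(-30) - H = -244*(-30) - 1*2479 = 7320 - 2479 = 4841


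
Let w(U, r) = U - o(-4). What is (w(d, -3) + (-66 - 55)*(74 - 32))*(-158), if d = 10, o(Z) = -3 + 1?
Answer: 801060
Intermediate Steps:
o(Z) = -2
w(U, r) = 2 + U (w(U, r) = U - 1*(-2) = U + 2 = 2 + U)
(w(d, -3) + (-66 - 55)*(74 - 32))*(-158) = ((2 + 10) + (-66 - 55)*(74 - 32))*(-158) = (12 - 121*42)*(-158) = (12 - 5082)*(-158) = -5070*(-158) = 801060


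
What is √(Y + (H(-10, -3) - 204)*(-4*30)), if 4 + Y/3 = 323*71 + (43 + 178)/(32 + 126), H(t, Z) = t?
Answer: √2358378942/158 ≈ 307.36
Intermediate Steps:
Y = 10869009/158 (Y = -12 + 3*(323*71 + (43 + 178)/(32 + 126)) = -12 + 3*(22933 + 221/158) = -12 + 3*(3623635/158) = -12 + 10870905/158 = 10869009/158 ≈ 68791.)
√(Y + (H(-10, -3) - 204)*(-4*30)) = √(10869009/158 + (-10 - 204)*(-4*30)) = √(10869009/158 - 214*(-120)) = √(10869009/158 + 25680) = √(14926449/158) = √2358378942/158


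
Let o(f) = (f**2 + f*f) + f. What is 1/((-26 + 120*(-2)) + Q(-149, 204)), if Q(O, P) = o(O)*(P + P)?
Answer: 1/18054958 ≈ 5.5386e-8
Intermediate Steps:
o(f) = f + 2*f**2 (o(f) = (f**2 + f**2) + f = 2*f**2 + f = f + 2*f**2)
Q(O, P) = 2*O*P*(1 + 2*O) (Q(O, P) = (O*(1 + 2*O))*(P + P) = (O*(1 + 2*O))*(2*P) = 2*O*P*(1 + 2*O))
1/((-26 + 120*(-2)) + Q(-149, 204)) = 1/((-26 + 120*(-2)) + 2*(-149)*204*(1 + 2*(-149))) = 1/((-26 - 240) + 2*(-149)*204*(1 - 298)) = 1/(-266 + 2*(-149)*204*(-297)) = 1/(-266 + 18055224) = 1/18054958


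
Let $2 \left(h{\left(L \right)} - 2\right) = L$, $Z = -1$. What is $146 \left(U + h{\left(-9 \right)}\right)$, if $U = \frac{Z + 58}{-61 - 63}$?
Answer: $- \frac{26791}{62} \approx -432.11$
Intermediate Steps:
$h{\left(L \right)} = 2 + \frac{L}{2}$
$U = - \frac{57}{124}$ ($U = \frac{-1 + 58}{-61 - 63} = \frac{57}{-124} = 57 \left(- \frac{1}{124}\right) = - \frac{57}{124} \approx -0.45968$)
$146 \left(U + h{\left(-9 \right)}\right) = 146 \left(- \frac{57}{124} + \left(2 + \frac{1}{2} \left(-9\right)\right)\right) = 146 \left(- \frac{57}{124} + \left(2 - \frac{9}{2}\right)\right) = 146 \left(- \frac{57}{124} - \frac{5}{2}\right) = 146 \left(- \frac{367}{124}\right) = - \frac{26791}{62}$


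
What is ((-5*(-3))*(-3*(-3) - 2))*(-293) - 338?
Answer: -31103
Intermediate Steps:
((-5*(-3))*(-3*(-3) - 2))*(-293) - 338 = (15*(9 - 2))*(-293) - 338 = (15*7)*(-293) - 338 = 105*(-293) - 338 = -30765 - 338 = -31103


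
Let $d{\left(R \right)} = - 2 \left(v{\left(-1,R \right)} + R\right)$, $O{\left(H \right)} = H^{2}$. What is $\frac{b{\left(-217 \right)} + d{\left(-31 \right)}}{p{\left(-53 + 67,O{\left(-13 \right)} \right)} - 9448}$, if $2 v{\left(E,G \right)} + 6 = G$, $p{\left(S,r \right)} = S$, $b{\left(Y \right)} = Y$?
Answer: $\frac{59}{4717} \approx 0.012508$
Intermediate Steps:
$v{\left(E,G \right)} = -3 + \frac{G}{2}$
$d{\left(R \right)} = 6 - 3 R$ ($d{\left(R \right)} = - 2 \left(\left(-3 + \frac{R}{2}\right) + R\right) = - 2 \left(-3 + \frac{3 R}{2}\right) = 6 - 3 R$)
$\frac{b{\left(-217 \right)} + d{\left(-31 \right)}}{p{\left(-53 + 67,O{\left(-13 \right)} \right)} - 9448} = \frac{-217 + \left(6 - -93\right)}{\left(-53 + 67\right) - 9448} = \frac{-217 + \left(6 + 93\right)}{14 - 9448} = \frac{-217 + 99}{-9434} = \left(-118\right) \left(- \frac{1}{9434}\right) = \frac{59}{4717}$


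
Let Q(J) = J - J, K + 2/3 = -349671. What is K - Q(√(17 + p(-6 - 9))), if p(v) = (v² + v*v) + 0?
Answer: -1049015/3 ≈ -3.4967e+5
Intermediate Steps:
p(v) = 2*v² (p(v) = (v² + v²) + 0 = 2*v² + 0 = 2*v²)
K = -1049015/3 (K = -⅔ - 349671 = -1049015/3 ≈ -3.4967e+5)
Q(J) = 0
K - Q(√(17 + p(-6 - 9))) = -1049015/3 - 1*0 = -1049015/3 + 0 = -1049015/3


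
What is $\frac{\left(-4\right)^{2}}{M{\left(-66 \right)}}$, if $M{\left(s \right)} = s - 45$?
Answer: $- \frac{16}{111} \approx -0.14414$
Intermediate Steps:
$M{\left(s \right)} = -45 + s$ ($M{\left(s \right)} = s - 45 = -45 + s$)
$\frac{\left(-4\right)^{2}}{M{\left(-66 \right)}} = \frac{\left(-4\right)^{2}}{-45 - 66} = \frac{16}{-111} = 16 \left(- \frac{1}{111}\right) = - \frac{16}{111}$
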